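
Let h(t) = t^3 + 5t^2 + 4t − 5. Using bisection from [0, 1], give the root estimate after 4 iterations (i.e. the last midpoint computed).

0.6875

t = 0.5 gives h = -1.625, negative; keep [0.5, 1]
t = 0.75 gives h = 1.234375, positive; keep [0.5, 0.75]
t = 0.625 gives h = -0.302734, negative; keep [0.625, 0.75]
t = 0.6875 gives h = 0.4382, positive; keep [0.625, 0.6875]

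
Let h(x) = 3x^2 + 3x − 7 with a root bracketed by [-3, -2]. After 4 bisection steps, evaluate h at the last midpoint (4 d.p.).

h(-2.5) = 4.25 > 0, so the root lies in [-2.5, -2]
h(-2.25) = 1.4375 > 0, so the root lies in [-2.25, -2]
h(-2.125) = 0.171875 > 0, so the root lies in [-2.125, -2]
h(-2.0625) = -0.4258 < 0, so the root lies in [-2.125, -2.0625]

-0.4258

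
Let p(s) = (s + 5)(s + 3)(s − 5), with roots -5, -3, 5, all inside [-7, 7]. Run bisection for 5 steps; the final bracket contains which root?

midpoint 0: p = -75 < 0 → [0, 7]
midpoint 3.5: p = -82.875 < 0 → [3.5, 7]
midpoint 5.25: p = 21.140625 > 0 → [3.5, 5.25]
midpoint 4.375: p = -43.2129 < 0 → [4.375, 5.25]
midpoint 4.8125: p = -14.3738 < 0 → [4.8125, 5.25]

5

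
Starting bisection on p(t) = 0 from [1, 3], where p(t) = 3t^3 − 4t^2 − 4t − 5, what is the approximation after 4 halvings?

2.375

t = 2 gives p = -5, negative; keep [2, 3]
t = 2.5 gives p = 6.875, positive; keep [2, 2.5]
t = 2.25 gives p = -0.078125, negative; keep [2.25, 2.5]
t = 2.375 gives p = 3.127, positive; keep [2.25, 2.375]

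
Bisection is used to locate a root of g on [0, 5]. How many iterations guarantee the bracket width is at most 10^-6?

23

Width after n steps is 5/2^n. Need 2^n ≥ 5/10^-6 = 5000000.
2^22 = 4194304 < 5000000 ≤ 2^23 = 8388608, so n = 23.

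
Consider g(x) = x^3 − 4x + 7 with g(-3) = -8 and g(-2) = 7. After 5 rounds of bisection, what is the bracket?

[-2.59375, -2.5625]

m = -2.5, g(m) = 1.375 (+); new bracket [-3, -2.5]
m = -2.75, g(m) = -2.796875 (−); new bracket [-2.75, -2.5]
m = -2.625, g(m) = -0.587891 (−); new bracket [-2.625, -2.5]
m = -2.5625, g(m) = 0.4236 (+); new bracket [-2.625, -2.5625]
m = -2.59375, g(m) = -0.0746 (−); new bracket [-2.59375, -2.5625]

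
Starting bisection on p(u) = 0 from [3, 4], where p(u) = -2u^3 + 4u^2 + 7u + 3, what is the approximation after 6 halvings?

p(3.5) = -9.25 < 0, so the root lies in [3, 3.5]
p(3.25) = -0.65625 < 0, so the root lies in [3, 3.25]
p(3.125) = 2.902344 > 0, so the root lies in [3.125, 3.25]
p(3.1875) = 1.1821 > 0, so the root lies in [3.1875, 3.25]
p(3.21875) = 0.2779 > 0, so the root lies in [3.21875, 3.25]
p(3.234375) = -0.1854 < 0, so the root lies in [3.21875, 3.234375]

3.234375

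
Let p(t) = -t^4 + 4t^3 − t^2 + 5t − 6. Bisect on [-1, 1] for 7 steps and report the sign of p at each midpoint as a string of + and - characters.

t = 0 gives p = -6, negative; keep [0, 1]
t = 0.5 gives p = -3.3125, negative; keep [0.5, 1]
t = 0.75 gives p = -1.441406, negative; keep [0.75, 1]
t = 0.875 gives p = -0.2971, negative; keep [0.875, 1]
t = 0.9375 gives p = 0.332, positive; keep [0.875, 0.9375]
t = 0.90625 gives p = 0.0126, positive; keep [0.875, 0.90625]
t = 0.890625 gives p = -0.1435, negative; keep [0.890625, 0.90625]

----++-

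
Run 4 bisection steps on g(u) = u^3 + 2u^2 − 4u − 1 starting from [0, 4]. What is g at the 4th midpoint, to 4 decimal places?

-0.9219

u = 2 gives g = 7, positive; keep [0, 2]
u = 1 gives g = -2, negative; keep [1, 2]
u = 1.5 gives g = 0.875, positive; keep [1, 1.5]
u = 1.25 gives g = -0.9219, negative; keep [1.25, 1.5]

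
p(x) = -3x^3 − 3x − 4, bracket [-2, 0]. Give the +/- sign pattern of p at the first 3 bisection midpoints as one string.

midpoint -1: p = 2 > 0 → [-1, 0]
midpoint -0.5: p = -2.125 < 0 → [-1, -0.5]
midpoint -0.75: p = -0.484375 < 0 → [-1, -0.75]

+--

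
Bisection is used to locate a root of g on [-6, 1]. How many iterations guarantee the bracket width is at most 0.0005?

Width after n steps is 7/2^n. Need 2^n ≥ 7/0.0005 = 14000.
2^13 = 8192 < 14000 ≤ 2^14 = 16384, so n = 14.

14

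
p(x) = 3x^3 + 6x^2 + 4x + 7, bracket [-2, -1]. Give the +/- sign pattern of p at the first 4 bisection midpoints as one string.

p(-1.5) = 4.375 > 0, so the root lies in [-2, -1.5]
p(-1.75) = 2.296875 > 0, so the root lies in [-2, -1.75]
p(-1.875) = 0.818359 > 0, so the root lies in [-2, -1.875]
p(-1.9375) = -0.0461 < 0, so the root lies in [-1.9375, -1.875]

+++-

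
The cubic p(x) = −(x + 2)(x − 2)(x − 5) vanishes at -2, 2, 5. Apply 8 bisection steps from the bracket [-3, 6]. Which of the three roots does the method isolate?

-2

m = 1.5, p(m) = -6.125 (−); new bracket [-3, 1.5]
m = -0.75, p(m) = -19.765625 (−); new bracket [-3, -0.75]
m = -1.875, p(m) = -3.330078 (−); new bracket [-3, -1.875]
m = -2.4375, p(m) = 14.4392 (+); new bracket [-2.4375, -1.875]
m = -2.15625, p(m) = 4.6474 (+); new bracket [-2.15625, -1.875]
m = -2.015625, p(m) = 0.4402 (+); new bracket [-2.015625, -1.875]
m = -1.9453125, p(m) = -1.4985 (−); new bracket [-2.015625, -1.9453125]
m = -1.98046875, p(m) = -0.5427 (−); new bracket [-2.015625, -1.98046875]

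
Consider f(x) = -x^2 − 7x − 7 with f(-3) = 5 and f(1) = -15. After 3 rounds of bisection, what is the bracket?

x = -1 gives f = -1, negative; keep [-3, -1]
x = -2 gives f = 3, positive; keep [-2, -1]
x = -1.5 gives f = 1.25, positive; keep [-1.5, -1]

[-1.5, -1]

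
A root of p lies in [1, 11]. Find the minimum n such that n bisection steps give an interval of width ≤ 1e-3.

14

Width after n steps is 10/2^n. Need 2^n ≥ 10/1e-3 = 10000.
2^13 = 8192 < 10000 ≤ 2^14 = 16384, so n = 14.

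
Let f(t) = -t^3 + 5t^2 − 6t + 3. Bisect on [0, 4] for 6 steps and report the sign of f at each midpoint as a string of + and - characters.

m = 2, f(m) = 3 (+); new bracket [2, 4]
m = 3, f(m) = 3 (+); new bracket [3, 4]
m = 3.5, f(m) = 0.375 (+); new bracket [3.5, 4]
m = 3.75, f(m) = -1.9219 (−); new bracket [3.5, 3.75]
m = 3.625, f(m) = -0.6816 (−); new bracket [3.5, 3.625]
m = 3.5625, f(m) = -0.1311 (−); new bracket [3.5, 3.5625]

+++---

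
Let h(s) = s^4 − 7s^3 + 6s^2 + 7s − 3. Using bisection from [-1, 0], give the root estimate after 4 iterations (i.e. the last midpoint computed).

-0.8125

m = -0.5, h(m) = -4.0625 (−); new bracket [-1, -0.5]
m = -0.75, h(m) = -1.605469 (−); new bracket [-1, -0.75]
m = -0.875, h(m) = 0.744385 (+); new bracket [-0.875, -0.75]
m = -0.8125, h(m) = -0.5361 (−); new bracket [-0.875, -0.8125]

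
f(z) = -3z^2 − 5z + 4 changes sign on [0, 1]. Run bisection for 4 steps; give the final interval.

z = 0.5 gives f = 0.75, positive; keep [0.5, 1]
z = 0.75 gives f = -1.4375, negative; keep [0.5, 0.75]
z = 0.625 gives f = -0.296875, negative; keep [0.5, 0.625]
z = 0.5625 gives f = 0.2383, positive; keep [0.5625, 0.625]

[0.5625, 0.625]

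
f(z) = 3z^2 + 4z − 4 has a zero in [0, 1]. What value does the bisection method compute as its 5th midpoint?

0.65625

m = 0.5, f(m) = -1.25 (−); new bracket [0.5, 1]
m = 0.75, f(m) = 0.6875 (+); new bracket [0.5, 0.75]
m = 0.625, f(m) = -0.328125 (−); new bracket [0.625, 0.75]
m = 0.6875, f(m) = 0.168 (+); new bracket [0.625, 0.6875]
m = 0.65625, f(m) = -0.083 (−); new bracket [0.65625, 0.6875]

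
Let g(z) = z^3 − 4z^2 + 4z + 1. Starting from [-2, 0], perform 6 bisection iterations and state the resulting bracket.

m = -1, g(m) = -8 (−); new bracket [-1, 0]
m = -0.5, g(m) = -2.125 (−); new bracket [-0.5, 0]
m = -0.25, g(m) = -0.265625 (−); new bracket [-0.25, 0]
m = -0.125, g(m) = 0.4355 (+); new bracket [-0.25, -0.125]
m = -0.1875, g(m) = 0.1028 (+); new bracket [-0.25, -0.1875]
m = -0.21875, g(m) = -0.0769 (−); new bracket [-0.21875, -0.1875]

[-0.21875, -0.1875]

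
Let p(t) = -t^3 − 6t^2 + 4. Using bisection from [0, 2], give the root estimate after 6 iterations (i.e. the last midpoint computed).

t = 1 gives p = -3, negative; keep [0, 1]
t = 0.5 gives p = 2.375, positive; keep [0.5, 1]
t = 0.75 gives p = 0.203125, positive; keep [0.75, 1]
t = 0.875 gives p = -1.2637, negative; keep [0.75, 0.875]
t = 0.8125 gives p = -0.4973, negative; keep [0.75, 0.8125]
t = 0.78125 gives p = -0.1389, negative; keep [0.75, 0.78125]

0.78125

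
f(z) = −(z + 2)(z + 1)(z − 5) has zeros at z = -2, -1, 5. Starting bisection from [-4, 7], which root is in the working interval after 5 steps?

f(1.5) = 30.625 > 0, so the root lies in [1.5, 7]
f(4.25) = 24.609375 > 0, so the root lies in [4.25, 7]
f(5.625) = -31.572266 < 0, so the root lies in [4.25, 5.625]
f(4.9375) = 2.5745 > 0, so the root lies in [4.9375, 5.625]
f(5.28125) = -12.8631 < 0, so the root lies in [4.9375, 5.28125]

5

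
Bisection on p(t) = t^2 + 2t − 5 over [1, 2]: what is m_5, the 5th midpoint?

midpoint 1.5: p = 0.25 > 0 → [1, 1.5]
midpoint 1.25: p = -0.9375 < 0 → [1.25, 1.5]
midpoint 1.375: p = -0.359375 < 0 → [1.375, 1.5]
midpoint 1.4375: p = -0.0586 < 0 → [1.4375, 1.5]
midpoint 1.46875: p = 0.0947 > 0 → [1.4375, 1.46875]

1.46875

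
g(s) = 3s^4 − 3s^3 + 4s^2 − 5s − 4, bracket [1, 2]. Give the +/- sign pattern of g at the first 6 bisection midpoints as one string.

s = 1.5 gives g = 2.5625, positive; keep [1, 1.5]
s = 1.25 gives g = -2.535156, negative; keep [1.25, 1.5]
s = 1.375 gives g = -0.387939, negative; keep [1.375, 1.5]
s = 1.4375 gives g = 0.9769, positive; keep [1.375, 1.4375]
s = 1.40625 gives g = 0.2681, positive; keep [1.375, 1.40625]
s = 1.390625 gives g = -0.0663, negative; keep [1.390625, 1.40625]

+--++-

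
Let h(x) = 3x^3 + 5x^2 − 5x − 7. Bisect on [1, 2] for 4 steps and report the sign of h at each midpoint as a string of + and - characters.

m = 1.5, h(m) = 6.875 (+); new bracket [1, 1.5]
m = 1.25, h(m) = 0.421875 (+); new bracket [1, 1.25]
m = 1.125, h(m) = -2.025391 (−); new bracket [1.125, 1.25]
m = 1.1875, h(m) = -0.863 (−); new bracket [1.1875, 1.25]

++--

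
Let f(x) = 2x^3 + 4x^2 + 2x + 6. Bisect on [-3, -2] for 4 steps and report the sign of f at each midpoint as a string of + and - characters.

--+-

midpoint -2.5: f = -5.25 < 0 → [-2.5, -2]
midpoint -2.25: f = -1.03125 < 0 → [-2.25, -2]
midpoint -2.125: f = 0.621094 > 0 → [-2.25, -2.125]
midpoint -2.1875: f = -0.1694 < 0 → [-2.1875, -2.125]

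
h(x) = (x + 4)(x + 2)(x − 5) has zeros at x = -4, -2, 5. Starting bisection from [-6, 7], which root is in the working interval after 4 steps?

5

h(0.5) = -50.625 < 0, so the root lies in [0.5, 7]
h(3.75) = -55.703125 < 0, so the root lies in [3.75, 7]
h(5.375) = 25.927734 > 0, so the root lies in [3.75, 5.375]
h(4.5625) = -24.5837 < 0, so the root lies in [4.5625, 5.375]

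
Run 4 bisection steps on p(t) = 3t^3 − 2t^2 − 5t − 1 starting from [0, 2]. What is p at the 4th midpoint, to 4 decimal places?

p(1) = -5 < 0, so the root lies in [1, 2]
p(1.5) = -2.875 < 0, so the root lies in [1.5, 2]
p(1.75) = 0.203125 > 0, so the root lies in [1.5, 1.75]
p(1.625) = -1.5332 < 0, so the root lies in [1.625, 1.75]

-1.5332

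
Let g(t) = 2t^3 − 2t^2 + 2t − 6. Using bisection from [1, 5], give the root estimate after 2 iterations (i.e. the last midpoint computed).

midpoint 3: g = 36 > 0 → [1, 3]
midpoint 2: g = 6 > 0 → [1, 2]

2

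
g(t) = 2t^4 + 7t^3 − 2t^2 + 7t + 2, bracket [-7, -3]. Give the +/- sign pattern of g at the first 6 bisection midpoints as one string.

m = -5, g(m) = 292 (+); new bracket [-5, -3]
m = -4, g(m) = 6 (+); new bracket [-4, -3]
m = -3.5, g(m) = -47 (−); new bracket [-4, -3.5]
m = -3.75, g(m) = -26.0078 (−); new bracket [-4, -3.75]
m = -3.875, g(m) = -11.5171 (−); new bracket [-4, -3.875]
m = -3.9375, g(m) = -3.1545 (−); new bracket [-4, -3.9375]

++----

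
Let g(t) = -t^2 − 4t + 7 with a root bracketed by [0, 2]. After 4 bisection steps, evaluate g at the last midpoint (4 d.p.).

t = 1 gives g = 2, positive; keep [1, 2]
t = 1.5 gives g = -1.25, negative; keep [1, 1.5]
t = 1.25 gives g = 0.4375, positive; keep [1.25, 1.5]
t = 1.375 gives g = -0.3906, negative; keep [1.25, 1.375]

-0.3906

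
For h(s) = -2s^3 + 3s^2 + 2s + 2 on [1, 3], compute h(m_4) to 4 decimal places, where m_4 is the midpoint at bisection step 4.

s = 2 gives h = 2, positive; keep [2, 3]
s = 2.5 gives h = -5.5, negative; keep [2, 2.5]
s = 2.25 gives h = -1.09375, negative; keep [2, 2.25]
s = 2.125 gives h = 0.6055, positive; keep [2.125, 2.25]

0.6055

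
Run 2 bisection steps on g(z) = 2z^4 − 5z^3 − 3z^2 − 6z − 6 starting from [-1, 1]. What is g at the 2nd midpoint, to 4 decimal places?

g(0) = -6 < 0, so the root lies in [-1, 0]
g(-0.5) = -3 < 0, so the root lies in [-1, -0.5]

-3.0000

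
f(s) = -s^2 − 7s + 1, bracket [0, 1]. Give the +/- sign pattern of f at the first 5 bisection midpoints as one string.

--+--

midpoint 0.5: f = -2.75 < 0 → [0, 0.5]
midpoint 0.25: f = -0.8125 < 0 → [0, 0.25]
midpoint 0.125: f = 0.109375 > 0 → [0.125, 0.25]
midpoint 0.1875: f = -0.3477 < 0 → [0.125, 0.1875]
midpoint 0.15625: f = -0.1182 < 0 → [0.125, 0.15625]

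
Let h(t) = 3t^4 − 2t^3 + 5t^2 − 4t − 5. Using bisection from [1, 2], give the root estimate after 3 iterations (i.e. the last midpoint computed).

1.125

t = 1.5 gives h = 8.6875, positive; keep [1, 1.5]
t = 1.25 gives h = 1.230469, positive; keep [1, 1.25]
t = 1.125 gives h = -1.214111, negative; keep [1.125, 1.25]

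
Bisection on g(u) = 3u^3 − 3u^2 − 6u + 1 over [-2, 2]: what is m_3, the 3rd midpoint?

-1.5

u = 0 gives g = 1, positive; keep [-2, 0]
u = -1 gives g = 1, positive; keep [-2, -1]
u = -1.5 gives g = -6.875, negative; keep [-1.5, -1]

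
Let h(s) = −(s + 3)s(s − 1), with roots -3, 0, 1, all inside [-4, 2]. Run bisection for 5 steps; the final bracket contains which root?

-3

s = -1 gives h = -4, negative; keep [-4, -1]
s = -2.5 gives h = -4.375, negative; keep [-4, -2.5]
s = -3.25 gives h = 3.453125, positive; keep [-3.25, -2.5]
s = -2.875 gives h = -1.3926, negative; keep [-3.25, -2.875]
s = -3.0625 gives h = 0.7776, positive; keep [-3.0625, -2.875]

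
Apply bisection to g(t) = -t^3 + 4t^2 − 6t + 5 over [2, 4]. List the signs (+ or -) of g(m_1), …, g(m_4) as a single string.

m = 3, g(m) = -4 (−); new bracket [2, 3]
m = 2.5, g(m) = -0.625 (−); new bracket [2, 2.5]
m = 2.25, g(m) = 0.359375 (+); new bracket [2.25, 2.5]
m = 2.375, g(m) = -0.084 (−); new bracket [2.25, 2.375]

--+-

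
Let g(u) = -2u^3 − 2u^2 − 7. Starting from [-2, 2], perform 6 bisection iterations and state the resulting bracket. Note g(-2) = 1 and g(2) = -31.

midpoint 0: g = -7 < 0 → [-2, 0]
midpoint -1: g = -7 < 0 → [-2, -1]
midpoint -1.5: g = -4.75 < 0 → [-2, -1.5]
midpoint -1.75: g = -2.4062 < 0 → [-2, -1.75]
midpoint -1.875: g = -0.8477 < 0 → [-2, -1.875]
midpoint -1.9375: g = 0.0386 > 0 → [-1.9375, -1.875]

[-1.9375, -1.875]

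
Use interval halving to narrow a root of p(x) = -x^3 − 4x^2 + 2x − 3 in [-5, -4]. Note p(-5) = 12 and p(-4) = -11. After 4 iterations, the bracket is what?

p(-4.5) = -1.875 < 0, so the root lies in [-5, -4.5]
p(-4.75) = 4.421875 > 0, so the root lies in [-4.75, -4.5]
p(-4.625) = 1.119141 > 0, so the root lies in [-4.625, -4.5]
p(-4.5625) = -0.4158 < 0, so the root lies in [-4.625, -4.5625]

[-4.625, -4.5625]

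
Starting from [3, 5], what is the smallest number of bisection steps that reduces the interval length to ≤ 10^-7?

Width after n steps is 2/2^n. Need 2^n ≥ 2/10^-7 = 20000000.
2^24 = 16777216 < 20000000 ≤ 2^25 = 33554432, so n = 25.

25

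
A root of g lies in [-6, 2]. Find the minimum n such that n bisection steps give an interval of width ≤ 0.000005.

Width after n steps is 8/2^n. Need 2^n ≥ 8/0.000005 = 1600000.
2^20 = 1048576 < 1600000 ≤ 2^21 = 2097152, so n = 21.

21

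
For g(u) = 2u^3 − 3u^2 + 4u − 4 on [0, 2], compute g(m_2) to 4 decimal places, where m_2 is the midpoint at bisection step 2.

2.0000

u = 1 gives g = -1, negative; keep [1, 2]
u = 1.5 gives g = 2, positive; keep [1, 1.5]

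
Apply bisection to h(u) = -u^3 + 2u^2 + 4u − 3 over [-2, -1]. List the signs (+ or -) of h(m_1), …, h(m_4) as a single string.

-++-

midpoint -1.5: h = -1.125 < 0 → [-2, -1.5]
midpoint -1.75: h = 1.484375 > 0 → [-1.75, -1.5]
midpoint -1.625: h = 0.072266 > 0 → [-1.625, -1.5]
midpoint -1.5625: h = -0.5525 < 0 → [-1.625, -1.5625]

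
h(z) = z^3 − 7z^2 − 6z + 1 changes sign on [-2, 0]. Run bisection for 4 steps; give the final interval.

z = -1 gives h = -1, negative; keep [-1, 0]
z = -0.5 gives h = 2.125, positive; keep [-1, -0.5]
z = -0.75 gives h = 1.140625, positive; keep [-1, -0.75]
z = -0.875 gives h = 0.2207, positive; keep [-1, -0.875]

[-1, -0.875]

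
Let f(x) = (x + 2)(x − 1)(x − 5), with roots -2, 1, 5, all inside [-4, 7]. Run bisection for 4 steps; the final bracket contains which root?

f(1.5) = -6.125 < 0, so the root lies in [1.5, 7]
f(4.25) = -15.234375 < 0, so the root lies in [4.25, 7]
f(5.625) = 22.041016 > 0, so the root lies in [4.25, 5.625]
f(4.9375) = -1.7073 < 0, so the root lies in [4.9375, 5.625]

5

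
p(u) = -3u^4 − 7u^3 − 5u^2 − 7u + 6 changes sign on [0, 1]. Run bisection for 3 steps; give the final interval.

u = 0.5 gives p = 0.1875, positive; keep [0.5, 1]
u = 0.75 gives p = -5.964844, negative; keep [0.5, 0.75]
u = 0.625 gives p = -2.494873, negative; keep [0.5, 0.625]

[0.5, 0.625]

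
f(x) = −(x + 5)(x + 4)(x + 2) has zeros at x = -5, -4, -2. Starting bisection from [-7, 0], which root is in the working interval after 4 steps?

-2

midpoint -3.5: f = 1.125 > 0 → [-3.5, 0]
midpoint -1.75: f = -1.828125 < 0 → [-3.5, -1.75]
midpoint -2.625: f = 2.041016 > 0 → [-2.625, -1.75]
midpoint -2.1875: f = 0.9558 > 0 → [-2.1875, -1.75]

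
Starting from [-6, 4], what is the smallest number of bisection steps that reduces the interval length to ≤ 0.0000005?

Width after n steps is 10/2^n. Need 2^n ≥ 10/0.0000005 = 20000000.
2^24 = 16777216 < 20000000 ≤ 2^25 = 33554432, so n = 25.

25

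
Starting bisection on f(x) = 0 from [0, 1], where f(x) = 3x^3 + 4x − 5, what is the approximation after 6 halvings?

0.828125

x = 0.5 gives f = -2.625, negative; keep [0.5, 1]
x = 0.75 gives f = -0.734375, negative; keep [0.75, 1]
x = 0.875 gives f = 0.509766, positive; keep [0.75, 0.875]
x = 0.8125 gives f = -0.1409, negative; keep [0.8125, 0.875]
x = 0.84375 gives f = 0.177, positive; keep [0.8125, 0.84375]
x = 0.828125 gives f = 0.0163, positive; keep [0.8125, 0.828125]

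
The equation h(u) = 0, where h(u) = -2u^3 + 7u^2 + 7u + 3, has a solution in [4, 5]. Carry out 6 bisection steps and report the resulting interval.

[4.375, 4.390625]

u = 4.5 gives h = -6, negative; keep [4, 4.5]
u = 4.25 gives h = 5.65625, positive; keep [4.25, 4.5]
u = 4.375 gives h = 0.128906, positive; keep [4.375, 4.5]
u = 4.4375 gives h = -2.8589, negative; keep [4.375, 4.4375]
u = 4.40625 gives h = -1.346, negative; keep [4.375, 4.40625]
u = 4.390625 gives h = -0.6038, negative; keep [4.375, 4.390625]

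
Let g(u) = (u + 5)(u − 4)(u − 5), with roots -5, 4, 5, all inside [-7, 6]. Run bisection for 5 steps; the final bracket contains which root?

-5

m = -0.5, g(m) = 111.375 (+); new bracket [-7, -0.5]
m = -3.75, g(m) = 84.765625 (+); new bracket [-7, -3.75]
m = -5.375, g(m) = -36.474609 (−); new bracket [-5.375, -3.75]
m = -4.5625, g(m) = 35.822 (+); new bracket [-5.375, -4.5625]
m = -4.96875, g(m) = 2.794 (+); new bracket [-5.375, -4.96875]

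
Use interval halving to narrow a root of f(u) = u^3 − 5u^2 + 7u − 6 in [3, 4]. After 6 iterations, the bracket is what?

u = 3.5 gives f = 0.125, positive; keep [3, 3.5]
u = 3.25 gives f = -1.734375, negative; keep [3.25, 3.5]
u = 3.375 gives f = -0.884766, negative; keep [3.375, 3.5]
u = 3.4375 gives f = -0.4006, negative; keep [3.4375, 3.5]
u = 3.46875 gives f = -0.1431, negative; keep [3.46875, 3.5]
u = 3.484375 gives f = -0.0104, negative; keep [3.484375, 3.5]

[3.484375, 3.5]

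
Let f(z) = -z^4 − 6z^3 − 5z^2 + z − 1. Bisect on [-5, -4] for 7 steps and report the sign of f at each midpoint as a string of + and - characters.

m = -4.5, f(m) = 29.9375 (+); new bracket [-5, -4.5]
m = -4.75, f(m) = 15.402344 (+); new bracket [-5, -4.75]
m = -4.875, f(m) = 5.636475 (+); new bracket [-5, -4.875]
m = -4.9375, f(m) = 0.062 (+); new bracket [-5, -4.9375]
m = -4.96875, f(m) = -2.9068 (−); new bracket [-4.96875, -4.9375]
m = -4.953125, f(m) = -1.407 (−); new bracket [-4.953125, -4.9375]
m = -4.9453125, f(m) = -0.6687 (−); new bracket [-4.9453125, -4.9375]

++++---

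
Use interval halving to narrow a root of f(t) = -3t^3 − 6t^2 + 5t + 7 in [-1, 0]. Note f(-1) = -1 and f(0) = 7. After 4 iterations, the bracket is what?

[-0.9375, -0.875]

midpoint -0.5: f = 3.375 > 0 → [-1, -0.5]
midpoint -0.75: f = 1.140625 > 0 → [-1, -0.75]
midpoint -0.875: f = 0.041016 > 0 → [-1, -0.875]
midpoint -0.9375: f = -0.489 < 0 → [-0.9375, -0.875]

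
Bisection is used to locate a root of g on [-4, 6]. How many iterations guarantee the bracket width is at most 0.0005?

Width after n steps is 10/2^n. Need 2^n ≥ 10/0.0005 = 20000.
2^14 = 16384 < 20000 ≤ 2^15 = 32768, so n = 15.

15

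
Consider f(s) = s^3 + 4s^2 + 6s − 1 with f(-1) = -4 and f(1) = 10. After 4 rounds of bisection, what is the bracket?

[0.125, 0.25]

m = 0, f(m) = -1 (−); new bracket [0, 1]
m = 0.5, f(m) = 3.125 (+); new bracket [0, 0.5]
m = 0.25, f(m) = 0.765625 (+); new bracket [0, 0.25]
m = 0.125, f(m) = -0.1855 (−); new bracket [0.125, 0.25]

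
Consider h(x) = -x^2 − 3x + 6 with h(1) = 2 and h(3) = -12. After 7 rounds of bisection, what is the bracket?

[1.359375, 1.375]

m = 2, h(m) = -4 (−); new bracket [1, 2]
m = 1.5, h(m) = -0.75 (−); new bracket [1, 1.5]
m = 1.25, h(m) = 0.6875 (+); new bracket [1.25, 1.5]
m = 1.375, h(m) = -0.0156 (−); new bracket [1.25, 1.375]
m = 1.3125, h(m) = 0.3398 (+); new bracket [1.3125, 1.375]
m = 1.34375, h(m) = 0.1631 (+); new bracket [1.34375, 1.375]
m = 1.359375, h(m) = 0.074 (+); new bracket [1.359375, 1.375]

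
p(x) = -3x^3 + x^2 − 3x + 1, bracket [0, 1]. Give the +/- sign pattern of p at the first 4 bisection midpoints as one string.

x = 0.5 gives p = -0.625, negative; keep [0, 0.5]
x = 0.25 gives p = 0.265625, positive; keep [0.25, 0.5]
x = 0.375 gives p = -0.142578, negative; keep [0.25, 0.375]
x = 0.3125 gives p = 0.0686, positive; keep [0.3125, 0.375]

-+-+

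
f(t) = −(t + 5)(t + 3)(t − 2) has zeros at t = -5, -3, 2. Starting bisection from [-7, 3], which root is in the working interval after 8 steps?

midpoint -2: f = 12 > 0 → [-2, 3]
midpoint 0.5: f = 28.875 > 0 → [0.5, 3]
midpoint 1.75: f = 8.015625 > 0 → [1.75, 3]
midpoint 2.375: f = -14.8652 < 0 → [1.75, 2.375]
midpoint 2.0625: f = -2.2346 < 0 → [1.75, 2.0625]
midpoint 1.90625: f = 3.1766 > 0 → [1.90625, 2.0625]
midpoint 1.984375: f = 0.5439 > 0 → [1.984375, 2.0625]
midpoint 2.0234375: f = -0.8269 < 0 → [1.984375, 2.0234375]

2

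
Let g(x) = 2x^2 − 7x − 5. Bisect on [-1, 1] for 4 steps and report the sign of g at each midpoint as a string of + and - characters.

--++

m = 0, g(m) = -5 (−); new bracket [-1, 0]
m = -0.5, g(m) = -1 (−); new bracket [-1, -0.5]
m = -0.75, g(m) = 1.375 (+); new bracket [-0.75, -0.5]
m = -0.625, g(m) = 0.1562 (+); new bracket [-0.625, -0.5]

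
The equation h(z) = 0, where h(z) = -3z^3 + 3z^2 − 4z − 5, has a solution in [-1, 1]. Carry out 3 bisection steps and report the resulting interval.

[-0.75, -0.5]

h(0) = -5 < 0, so the root lies in [-1, 0]
h(-0.5) = -1.875 < 0, so the root lies in [-1, -0.5]
h(-0.75) = 0.953125 > 0, so the root lies in [-0.75, -0.5]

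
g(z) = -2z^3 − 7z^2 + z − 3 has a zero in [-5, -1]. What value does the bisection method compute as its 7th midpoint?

g(-3) = -15 < 0, so the root lies in [-5, -3]
g(-4) = 9 > 0, so the root lies in [-4, -3]
g(-3.5) = -6.5 < 0, so the root lies in [-4, -3.5]
g(-3.75) = 0.2812 > 0, so the root lies in [-3.75, -3.5]
g(-3.625) = -3.3398 < 0, so the root lies in [-3.75, -3.625]
g(-3.6875) = -1.5884 < 0, so the root lies in [-3.75, -3.6875]
g(-3.71875) = -0.6685 < 0, so the root lies in [-3.75, -3.71875]

-3.71875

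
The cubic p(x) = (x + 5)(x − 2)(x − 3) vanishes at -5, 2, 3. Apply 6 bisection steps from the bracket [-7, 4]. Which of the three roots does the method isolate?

x = -1.5 gives p = 55.125, positive; keep [-7, -1.5]
x = -4.25 gives p = 33.984375, positive; keep [-7, -4.25]
x = -5.625 gives p = -41.103516, negative; keep [-5.625, -4.25]
x = -4.9375 gives p = 3.4417, positive; keep [-5.625, -4.9375]
x = -5.28125 gives p = -16.9588, negative; keep [-5.28125, -4.9375]
x = -5.109375 gives p = -6.3058, negative; keep [-5.109375, -4.9375]

-5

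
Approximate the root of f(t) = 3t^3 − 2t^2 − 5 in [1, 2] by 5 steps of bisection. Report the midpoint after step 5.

1.46875

m = 1.5, f(m) = 0.625 (+); new bracket [1, 1.5]
m = 1.25, f(m) = -2.265625 (−); new bracket [1.25, 1.5]
m = 1.375, f(m) = -0.982422 (−); new bracket [1.375, 1.5]
m = 1.4375, f(m) = -0.2214 (−); new bracket [1.4375, 1.5]
m = 1.46875, f(m) = 0.1908 (+); new bracket [1.4375, 1.46875]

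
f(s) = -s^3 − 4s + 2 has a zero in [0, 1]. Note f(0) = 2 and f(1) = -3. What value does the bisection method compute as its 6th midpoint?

0.484375

m = 0.5, f(m) = -0.125 (−); new bracket [0, 0.5]
m = 0.25, f(m) = 0.984375 (+); new bracket [0.25, 0.5]
m = 0.375, f(m) = 0.447266 (+); new bracket [0.375, 0.5]
m = 0.4375, f(m) = 0.1663 (+); new bracket [0.4375, 0.5]
m = 0.46875, f(m) = 0.022 (+); new bracket [0.46875, 0.5]
m = 0.484375, f(m) = -0.0511 (−); new bracket [0.46875, 0.484375]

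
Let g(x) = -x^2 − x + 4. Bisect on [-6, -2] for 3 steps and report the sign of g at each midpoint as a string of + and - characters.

g(-4) = -8 < 0, so the root lies in [-4, -2]
g(-3) = -2 < 0, so the root lies in [-3, -2]
g(-2.5) = 0.25 > 0, so the root lies in [-3, -2.5]

--+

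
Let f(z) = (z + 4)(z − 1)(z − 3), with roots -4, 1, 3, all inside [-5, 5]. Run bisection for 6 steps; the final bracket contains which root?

-4

f(0) = 12 > 0, so the root lies in [-5, 0]
f(-2.5) = 28.875 > 0, so the root lies in [-5, -2.5]
f(-3.75) = 8.015625 > 0, so the root lies in [-5, -3.75]
f(-4.375) = -14.8652 < 0, so the root lies in [-4.375, -3.75]
f(-4.0625) = -2.2346 < 0, so the root lies in [-4.0625, -3.75]
f(-3.90625) = 3.1766 > 0, so the root lies in [-4.0625, -3.90625]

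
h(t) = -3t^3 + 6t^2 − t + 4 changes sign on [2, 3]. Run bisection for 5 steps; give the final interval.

t = 2.5 gives h = -7.875, negative; keep [2, 2.5]
t = 2.25 gives h = -2.046875, negative; keep [2, 2.25]
t = 2.125 gives h = 0.181641, positive; keep [2.125, 2.25]
t = 2.1875 gives h = -0.8792, negative; keep [2.125, 2.1875]
t = 2.15625 gives h = -0.3357, negative; keep [2.125, 2.15625]

[2.125, 2.15625]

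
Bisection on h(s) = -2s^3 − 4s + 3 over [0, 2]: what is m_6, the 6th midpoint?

h(1) = -3 < 0, so the root lies in [0, 1]
h(0.5) = 0.75 > 0, so the root lies in [0.5, 1]
h(0.75) = -0.84375 < 0, so the root lies in [0.5, 0.75]
h(0.625) = 0.0117 > 0, so the root lies in [0.625, 0.75]
h(0.6875) = -0.3999 < 0, so the root lies in [0.625, 0.6875]
h(0.65625) = -0.1902 < 0, so the root lies in [0.625, 0.65625]

0.65625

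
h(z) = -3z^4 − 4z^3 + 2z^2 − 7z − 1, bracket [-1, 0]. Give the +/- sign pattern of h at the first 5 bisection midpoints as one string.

++-++

z = -0.5 gives h = 3.3125, positive; keep [-0.5, 0]
z = -0.25 gives h = 0.925781, positive; keep [-0.25, 0]
z = -0.125 gives h = -0.08667, negative; keep [-0.25, -0.125]
z = -0.1875 gives h = 0.4055, positive; keep [-0.1875, -0.125]
z = -0.15625 gives h = 0.156, positive; keep [-0.15625, -0.125]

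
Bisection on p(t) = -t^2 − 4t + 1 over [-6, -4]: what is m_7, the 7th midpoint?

-4.234375

midpoint -5: p = -4 < 0 → [-5, -4]
midpoint -4.5: p = -1.25 < 0 → [-4.5, -4]
midpoint -4.25: p = -0.0625 < 0 → [-4.25, -4]
midpoint -4.125: p = 0.4844 > 0 → [-4.25, -4.125]
midpoint -4.1875: p = 0.2148 > 0 → [-4.25, -4.1875]
midpoint -4.21875: p = 0.0771 > 0 → [-4.25, -4.21875]
midpoint -4.234375: p = 0.0076 > 0 → [-4.25, -4.234375]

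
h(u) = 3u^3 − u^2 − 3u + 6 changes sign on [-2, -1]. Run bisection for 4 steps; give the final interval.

m = -1.5, h(m) = -1.875 (−); new bracket [-1.5, -1]
m = -1.25, h(m) = 2.328125 (+); new bracket [-1.5, -1.25]
m = -1.375, h(m) = 0.435547 (+); new bracket [-1.5, -1.375]
m = -1.4375, h(m) = -0.6653 (−); new bracket [-1.4375, -1.375]

[-1.4375, -1.375]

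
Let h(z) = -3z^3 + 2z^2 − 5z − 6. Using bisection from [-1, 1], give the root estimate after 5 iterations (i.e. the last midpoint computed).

m = 0, h(m) = -6 (−); new bracket [-1, 0]
m = -0.5, h(m) = -2.625 (−); new bracket [-1, -0.5]
m = -0.75, h(m) = 0.140625 (+); new bracket [-0.75, -0.5]
m = -0.625, h(m) = -1.3613 (−); new bracket [-0.75, -0.625]
m = -0.6875, h(m) = -0.6423 (−); new bracket [-0.75, -0.6875]

-0.6875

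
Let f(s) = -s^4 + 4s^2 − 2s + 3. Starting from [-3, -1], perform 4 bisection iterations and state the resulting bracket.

[-2.375, -2.25]

f(-2) = 7 > 0, so the root lies in [-3, -2]
f(-2.5) = -6.0625 < 0, so the root lies in [-2.5, -2]
f(-2.25) = 2.121094 > 0, so the root lies in [-2.5, -2.25]
f(-2.375) = -1.5042 < 0, so the root lies in [-2.375, -2.25]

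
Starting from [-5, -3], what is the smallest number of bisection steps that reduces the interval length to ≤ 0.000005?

Width after n steps is 2/2^n. Need 2^n ≥ 2/0.000005 = 400000.
2^18 = 262144 < 400000 ≤ 2^19 = 524288, so n = 19.

19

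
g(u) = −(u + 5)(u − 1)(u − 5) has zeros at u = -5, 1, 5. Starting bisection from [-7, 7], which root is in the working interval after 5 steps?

midpoint 0: g = -25 < 0 → [-7, 0]
midpoint -3.5: g = -57.375 < 0 → [-7, -3.5]
midpoint -5.25: g = 16.015625 > 0 → [-5.25, -3.5]
midpoint -4.375: g = -31.4941 < 0 → [-5.25, -4.375]
midpoint -4.8125: g = -10.6941 < 0 → [-5.25, -4.8125]

-5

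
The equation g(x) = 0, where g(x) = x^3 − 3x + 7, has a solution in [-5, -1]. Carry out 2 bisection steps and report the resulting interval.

midpoint -3: g = -11 < 0 → [-3, -1]
midpoint -2: g = 5 > 0 → [-3, -2]

[-3, -2]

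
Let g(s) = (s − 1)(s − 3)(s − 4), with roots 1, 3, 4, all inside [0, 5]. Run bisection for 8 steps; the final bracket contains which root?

1

midpoint 2.5: g = 1.125 > 0 → [0, 2.5]
midpoint 1.25: g = 1.203125 > 0 → [0, 1.25]
midpoint 0.625: g = -3.005859 < 0 → [0.625, 1.25]
midpoint 0.9375: g = -0.3948 < 0 → [0.9375, 1.25]
midpoint 1.09375: g = 0.5194 > 0 → [0.9375, 1.09375]
midpoint 1.015625: g = 0.0925 > 0 → [0.9375, 1.015625]
midpoint 0.9765625: g = -0.1434 < 0 → [0.9765625, 1.015625]
midpoint 0.99609375: g = -0.0235 < 0 → [0.99609375, 1.015625]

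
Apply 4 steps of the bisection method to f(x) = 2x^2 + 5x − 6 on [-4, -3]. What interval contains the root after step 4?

midpoint -3.5: f = 1 > 0 → [-3.5, -3]
midpoint -3.25: f = -1.125 < 0 → [-3.5, -3.25]
midpoint -3.375: f = -0.09375 < 0 → [-3.5, -3.375]
midpoint -3.4375: f = 0.4453 > 0 → [-3.4375, -3.375]

[-3.4375, -3.375]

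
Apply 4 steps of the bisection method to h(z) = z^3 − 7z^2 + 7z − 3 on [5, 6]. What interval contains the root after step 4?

midpoint 5.5: h = -9.875 < 0 → [5.5, 6]
midpoint 5.75: h = -4.078125 < 0 → [5.75, 6]
midpoint 5.875: h = -0.705078 < 0 → [5.875, 6]
midpoint 5.9375: h = 1.1052 > 0 → [5.875, 5.9375]

[5.875, 5.9375]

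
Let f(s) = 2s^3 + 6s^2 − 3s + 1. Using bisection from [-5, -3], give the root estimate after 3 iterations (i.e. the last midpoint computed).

midpoint -4: f = -19 < 0 → [-4, -3]
midpoint -3.5: f = -0.75 < 0 → [-3.5, -3]
midpoint -3.25: f = 5.46875 > 0 → [-3.5, -3.25]

-3.25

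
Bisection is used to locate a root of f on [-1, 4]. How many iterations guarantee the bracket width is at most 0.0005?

Width after n steps is 5/2^n. Need 2^n ≥ 5/0.0005 = 10000.
2^13 = 8192 < 10000 ≤ 2^14 = 16384, so n = 14.

14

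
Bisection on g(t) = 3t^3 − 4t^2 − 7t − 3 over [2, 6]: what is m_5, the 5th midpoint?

2.375

g(4) = 97 > 0, so the root lies in [2, 4]
g(3) = 21 > 0, so the root lies in [2, 3]
g(2.5) = 1.375 > 0, so the root lies in [2, 2.5]
g(2.25) = -4.8281 < 0, so the root lies in [2.25, 2.5]
g(2.375) = -1.998 < 0, so the root lies in [2.375, 2.5]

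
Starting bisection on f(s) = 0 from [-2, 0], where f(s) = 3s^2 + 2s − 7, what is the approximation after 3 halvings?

midpoint -1: f = -6 < 0 → [-2, -1]
midpoint -1.5: f = -3.25 < 0 → [-2, -1.5]
midpoint -1.75: f = -1.3125 < 0 → [-2, -1.75]

-1.75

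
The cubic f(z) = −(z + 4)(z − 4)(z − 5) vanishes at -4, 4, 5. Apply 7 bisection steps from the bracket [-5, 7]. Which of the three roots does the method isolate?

midpoint 1: f = -60 < 0 → [-5, 1]
midpoint -2: f = -84 < 0 → [-5, -2]
midpoint -3.5: f = -31.875 < 0 → [-5, -3.5]
midpoint -4.25: f = 19.0781 > 0 → [-4.25, -3.5]
midpoint -3.875: f = -8.7363 < 0 → [-4.25, -3.875]
midpoint -4.0625: f = 4.5667 > 0 → [-4.0625, -3.875]
midpoint -3.96875: f = -2.2334 < 0 → [-4.0625, -3.96875]

-4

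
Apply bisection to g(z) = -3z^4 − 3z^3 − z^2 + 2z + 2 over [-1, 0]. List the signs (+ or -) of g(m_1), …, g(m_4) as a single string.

z = -0.5 gives g = 0.9375, positive; keep [-1, -0.5]
z = -0.75 gives g = 0.253906, positive; keep [-1, -0.75]
z = -0.875 gives g = -0.264404, negative; keep [-0.875, -0.75]
z = -0.8125 gives g = 0.0166, positive; keep [-0.875, -0.8125]

++-+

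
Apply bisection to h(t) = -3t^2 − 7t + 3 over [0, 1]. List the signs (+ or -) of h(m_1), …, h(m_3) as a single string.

-+-

t = 0.5 gives h = -1.25, negative; keep [0, 0.5]
t = 0.25 gives h = 1.0625, positive; keep [0.25, 0.5]
t = 0.375 gives h = -0.046875, negative; keep [0.25, 0.375]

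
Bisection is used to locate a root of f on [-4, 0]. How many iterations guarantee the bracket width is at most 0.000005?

20

Width after n steps is 4/2^n. Need 2^n ≥ 4/0.000005 = 800000.
2^19 = 524288 < 800000 ≤ 2^20 = 1048576, so n = 20.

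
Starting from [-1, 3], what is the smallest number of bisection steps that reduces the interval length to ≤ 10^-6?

Width after n steps is 4/2^n. Need 2^n ≥ 4/10^-6 = 4000000.
2^21 = 2097152 < 4000000 ≤ 2^22 = 4194304, so n = 22.

22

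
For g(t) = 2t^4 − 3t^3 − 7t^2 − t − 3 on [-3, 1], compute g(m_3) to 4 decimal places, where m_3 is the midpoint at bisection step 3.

t = -1 gives g = -4, negative; keep [-3, -1]
t = -2 gives g = 27, positive; keep [-2, -1]
t = -1.5 gives g = 3, positive; keep [-1.5, -1]

3.0000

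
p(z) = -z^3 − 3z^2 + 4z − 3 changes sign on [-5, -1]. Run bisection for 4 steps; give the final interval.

[-4.25, -4]

p(-3) = -15 < 0, so the root lies in [-5, -3]
p(-4) = -3 < 0, so the root lies in [-5, -4]
p(-4.5) = 9.375 > 0, so the root lies in [-4.5, -4]
p(-4.25) = 2.5781 > 0, so the root lies in [-4.25, -4]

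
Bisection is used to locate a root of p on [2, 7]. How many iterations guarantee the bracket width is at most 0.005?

Width after n steps is 5/2^n. Need 2^n ≥ 5/0.005 = 1000.
2^9 = 512 < 1000 ≤ 2^10 = 1024, so n = 10.

10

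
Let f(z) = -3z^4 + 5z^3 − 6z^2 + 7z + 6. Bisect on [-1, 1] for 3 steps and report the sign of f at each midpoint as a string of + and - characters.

f(0) = 6 > 0, so the root lies in [-1, 0]
f(-0.5) = 0.1875 > 0, so the root lies in [-1, -0.5]
f(-0.75) = -5.683594 < 0, so the root lies in [-0.75, -0.5]

++-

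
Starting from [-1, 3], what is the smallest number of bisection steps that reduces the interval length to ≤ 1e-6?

Width after n steps is 4/2^n. Need 2^n ≥ 4/1e-6 = 4000000.
2^21 = 2097152 < 4000000 ≤ 2^22 = 4194304, so n = 22.

22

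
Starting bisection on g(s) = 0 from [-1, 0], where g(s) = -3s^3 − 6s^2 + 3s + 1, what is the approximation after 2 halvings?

m = -0.5, g(m) = -1.625 (−); new bracket [-0.5, 0]
m = -0.25, g(m) = -0.078125 (−); new bracket [-0.25, 0]

-0.25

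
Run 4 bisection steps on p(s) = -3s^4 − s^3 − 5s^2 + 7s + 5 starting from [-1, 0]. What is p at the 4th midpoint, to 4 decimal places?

midpoint -0.5: p = 0.1875 > 0 → [-1, -0.5]
midpoint -0.75: p = -3.589844 < 0 → [-0.75, -0.5]
midpoint -0.625: p = -1.541748 < 0 → [-0.625, -0.5]
midpoint -0.5625: p = -0.6419 < 0 → [-0.5625, -0.5]

-0.6419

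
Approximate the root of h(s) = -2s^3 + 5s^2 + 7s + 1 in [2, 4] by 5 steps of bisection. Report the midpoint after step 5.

s = 3 gives h = 13, positive; keep [3, 4]
s = 3.5 gives h = 1, positive; keep [3.5, 4]
s = 3.75 gives h = -7.90625, negative; keep [3.5, 3.75]
s = 3.625 gives h = -3.1914, negative; keep [3.5, 3.625]
s = 3.5625 gives h = -1.0317, negative; keep [3.5, 3.5625]

3.5625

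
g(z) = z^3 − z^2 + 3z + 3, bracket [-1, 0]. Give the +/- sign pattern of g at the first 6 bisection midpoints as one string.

midpoint -0.5: g = 1.125 > 0 → [-1, -0.5]
midpoint -0.75: g = -0.234375 < 0 → [-0.75, -0.5]
midpoint -0.625: g = 0.490234 > 0 → [-0.75, -0.625]
midpoint -0.6875: g = 0.1399 > 0 → [-0.75, -0.6875]
midpoint -0.71875: g = -0.0442 < 0 → [-0.71875, -0.6875]
midpoint -0.703125: g = 0.0486 > 0 → [-0.71875, -0.703125]

+-++-+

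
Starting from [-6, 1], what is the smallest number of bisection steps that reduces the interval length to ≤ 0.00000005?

28

Width after n steps is 7/2^n. Need 2^n ≥ 7/0.00000005 = 140000000.
2^27 = 134217728 < 140000000 ≤ 2^28 = 268435456, so n = 28.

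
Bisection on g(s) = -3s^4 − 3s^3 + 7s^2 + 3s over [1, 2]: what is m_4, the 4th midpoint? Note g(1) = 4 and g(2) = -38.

1.3125

m = 1.5, g(m) = -5.0625 (−); new bracket [1, 1.5]
m = 1.25, g(m) = 1.503906 (+); new bracket [1.25, 1.5]
m = 1.375, g(m) = -1.162842 (−); new bracket [1.25, 1.375]
m = 1.3125, g(m) = 0.3105 (+); new bracket [1.3125, 1.375]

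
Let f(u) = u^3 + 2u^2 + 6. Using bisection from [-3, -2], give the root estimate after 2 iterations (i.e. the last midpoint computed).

m = -2.5, f(m) = 2.875 (+); new bracket [-3, -2.5]
m = -2.75, f(m) = 0.328125 (+); new bracket [-3, -2.75]

-2.75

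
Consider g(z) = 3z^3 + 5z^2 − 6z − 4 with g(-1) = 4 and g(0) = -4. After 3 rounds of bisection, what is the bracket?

[-0.625, -0.5]

g(-0.5) = -0.125 < 0, so the root lies in [-1, -0.5]
g(-0.75) = 2.046875 > 0, so the root lies in [-0.75, -0.5]
g(-0.625) = 0.970703 > 0, so the root lies in [-0.625, -0.5]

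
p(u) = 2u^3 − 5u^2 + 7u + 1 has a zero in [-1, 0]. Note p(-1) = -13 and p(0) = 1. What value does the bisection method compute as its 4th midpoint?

u = -0.5 gives p = -4, negative; keep [-0.5, 0]
u = -0.25 gives p = -1.09375, negative; keep [-0.25, 0]
u = -0.125 gives p = 0.042969, positive; keep [-0.25, -0.125]
u = -0.1875 gives p = -0.5015, negative; keep [-0.1875, -0.125]

-0.1875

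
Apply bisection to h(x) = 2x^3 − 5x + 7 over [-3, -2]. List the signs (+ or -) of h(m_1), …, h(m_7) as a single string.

m = -2.5, h(m) = -11.75 (−); new bracket [-2.5, -2]
m = -2.25, h(m) = -4.53125 (−); new bracket [-2.25, -2]
m = -2.125, h(m) = -1.566406 (−); new bracket [-2.125, -2]
m = -2.0625, h(m) = -0.2349 (−); new bracket [-2.0625, -2]
m = -2.03125, h(m) = 0.3945 (+); new bracket [-2.0625, -2.03125]
m = -2.046875, h(m) = 0.0828 (+); new bracket [-2.0625, -2.046875]
m = -2.0546875, h(m) = -0.0753 (−); new bracket [-2.0546875, -2.046875]

----++-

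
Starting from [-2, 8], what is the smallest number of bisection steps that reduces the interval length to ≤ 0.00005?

18

Width after n steps is 10/2^n. Need 2^n ≥ 10/0.00005 = 200000.
2^17 = 131072 < 200000 ≤ 2^18 = 262144, so n = 18.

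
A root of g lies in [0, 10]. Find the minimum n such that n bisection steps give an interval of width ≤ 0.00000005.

Width after n steps is 10/2^n. Need 2^n ≥ 10/0.00000005 = 200000000.
2^27 = 134217728 < 200000000 ≤ 2^28 = 268435456, so n = 28.

28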